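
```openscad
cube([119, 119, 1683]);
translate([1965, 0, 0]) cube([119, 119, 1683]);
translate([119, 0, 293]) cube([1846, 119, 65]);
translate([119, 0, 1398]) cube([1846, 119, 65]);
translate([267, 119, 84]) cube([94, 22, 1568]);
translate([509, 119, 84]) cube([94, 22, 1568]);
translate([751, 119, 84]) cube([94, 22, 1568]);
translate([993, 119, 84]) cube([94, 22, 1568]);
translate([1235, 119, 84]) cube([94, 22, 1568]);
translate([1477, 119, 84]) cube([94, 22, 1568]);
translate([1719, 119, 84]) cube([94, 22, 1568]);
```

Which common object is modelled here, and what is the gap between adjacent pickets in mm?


A fence section. The picket gap is 148 mm.

Two posts, two rails, 7 pickets — a fence section. Span 1846 mm holds 7 pickets of 94 mm with 8 equal gaps: ⌊(1846 − 7·94) / 8⌋ = 148 mm.


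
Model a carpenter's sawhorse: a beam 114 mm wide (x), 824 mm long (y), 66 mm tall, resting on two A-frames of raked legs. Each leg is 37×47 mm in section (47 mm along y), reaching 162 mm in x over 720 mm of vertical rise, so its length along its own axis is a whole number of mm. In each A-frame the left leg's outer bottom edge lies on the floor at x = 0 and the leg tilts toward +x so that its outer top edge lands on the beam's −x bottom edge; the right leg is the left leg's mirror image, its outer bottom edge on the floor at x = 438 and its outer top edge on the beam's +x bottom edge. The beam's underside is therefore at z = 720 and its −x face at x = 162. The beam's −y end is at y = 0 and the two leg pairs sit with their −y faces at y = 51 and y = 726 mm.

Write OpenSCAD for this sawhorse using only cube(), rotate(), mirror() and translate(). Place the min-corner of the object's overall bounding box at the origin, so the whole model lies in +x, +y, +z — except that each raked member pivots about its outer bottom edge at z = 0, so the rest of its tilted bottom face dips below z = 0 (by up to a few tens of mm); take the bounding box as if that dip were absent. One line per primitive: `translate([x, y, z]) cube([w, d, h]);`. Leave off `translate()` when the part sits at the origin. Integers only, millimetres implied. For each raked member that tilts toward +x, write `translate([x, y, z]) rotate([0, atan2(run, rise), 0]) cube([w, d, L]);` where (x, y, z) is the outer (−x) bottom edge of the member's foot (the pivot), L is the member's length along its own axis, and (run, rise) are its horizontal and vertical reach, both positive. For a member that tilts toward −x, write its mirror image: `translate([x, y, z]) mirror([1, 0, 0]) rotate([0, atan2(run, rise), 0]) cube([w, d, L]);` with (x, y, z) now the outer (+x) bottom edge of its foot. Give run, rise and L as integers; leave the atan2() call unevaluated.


// leg length = √(162² + 720²) = 738
// right-leg outer foot x = 2·162 + 114 = 438
// beam min-corner = (162, 0, 720)
translate([162, 0, 720]) cube([114, 824, 66]);
translate([0, 51, 0]) rotate([0, atan2(162, 720), 0]) cube([37, 47, 738]);
translate([438, 51, 0]) mirror([1, 0, 0]) rotate([0, atan2(162, 720), 0]) cube([37, 47, 738]);
translate([0, 726, 0]) rotate([0, atan2(162, 720), 0]) cube([37, 47, 738]);
translate([438, 726, 0]) mirror([1, 0, 0]) rotate([0, atan2(162, 720), 0]) cube([37, 47, 738]);


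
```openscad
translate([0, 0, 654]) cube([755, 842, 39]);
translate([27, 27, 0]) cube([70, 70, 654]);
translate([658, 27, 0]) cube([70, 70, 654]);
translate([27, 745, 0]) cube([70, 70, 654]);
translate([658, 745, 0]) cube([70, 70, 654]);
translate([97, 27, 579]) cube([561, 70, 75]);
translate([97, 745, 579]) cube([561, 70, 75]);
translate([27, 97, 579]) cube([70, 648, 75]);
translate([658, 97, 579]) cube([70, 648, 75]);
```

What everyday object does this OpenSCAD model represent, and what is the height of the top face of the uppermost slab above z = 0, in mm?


A table. The table height is 693 mm.

A 755×842×39 slab sits at z = 654 on four 70 mm square posts — a table. The top surface is at 654 + 39 = 693 mm.


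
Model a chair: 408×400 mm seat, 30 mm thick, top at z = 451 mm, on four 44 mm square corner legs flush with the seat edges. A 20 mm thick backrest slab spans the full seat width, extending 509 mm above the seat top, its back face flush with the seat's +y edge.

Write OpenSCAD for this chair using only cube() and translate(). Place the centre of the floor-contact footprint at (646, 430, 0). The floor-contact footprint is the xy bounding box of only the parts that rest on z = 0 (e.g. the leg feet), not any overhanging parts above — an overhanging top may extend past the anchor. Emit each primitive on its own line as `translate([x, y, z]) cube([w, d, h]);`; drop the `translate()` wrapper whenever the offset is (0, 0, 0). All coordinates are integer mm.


translate([442, 230, 421]) cube([408, 400, 30]);
translate([442, 230, 0]) cube([44, 44, 421]);
translate([806, 230, 0]) cube([44, 44, 421]);
translate([442, 586, 0]) cube([44, 44, 421]);
translate([806, 586, 0]) cube([44, 44, 421]);
translate([442, 610, 451]) cube([408, 20, 509]);


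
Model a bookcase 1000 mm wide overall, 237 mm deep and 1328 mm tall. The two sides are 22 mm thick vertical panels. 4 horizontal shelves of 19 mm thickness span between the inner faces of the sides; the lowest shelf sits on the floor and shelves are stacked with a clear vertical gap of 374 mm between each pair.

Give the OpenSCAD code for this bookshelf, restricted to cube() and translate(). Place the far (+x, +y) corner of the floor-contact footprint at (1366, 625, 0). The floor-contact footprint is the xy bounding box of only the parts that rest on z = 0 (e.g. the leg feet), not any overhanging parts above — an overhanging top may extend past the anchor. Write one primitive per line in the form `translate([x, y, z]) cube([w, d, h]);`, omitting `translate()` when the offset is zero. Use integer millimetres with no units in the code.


translate([366, 388, 0]) cube([22, 237, 1328]);
translate([1344, 388, 0]) cube([22, 237, 1328]);
translate([388, 388, 0]) cube([956, 237, 19]);
translate([388, 388, 393]) cube([956, 237, 19]);
translate([388, 388, 786]) cube([956, 237, 19]);
translate([388, 388, 1179]) cube([956, 237, 19]);


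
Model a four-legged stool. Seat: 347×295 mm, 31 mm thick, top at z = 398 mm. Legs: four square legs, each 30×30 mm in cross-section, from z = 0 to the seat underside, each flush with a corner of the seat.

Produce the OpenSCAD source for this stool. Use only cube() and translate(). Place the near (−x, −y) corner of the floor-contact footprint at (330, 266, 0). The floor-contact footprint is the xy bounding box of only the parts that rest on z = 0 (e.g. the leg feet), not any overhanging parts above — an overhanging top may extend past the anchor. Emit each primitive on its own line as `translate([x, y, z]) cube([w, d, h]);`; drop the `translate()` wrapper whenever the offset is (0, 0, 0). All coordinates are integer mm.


// leg_h = 398 - 31 = 367
translate([330, 266, 367]) cube([347, 295, 31]);
translate([330, 266, 0]) cube([30, 30, 367]);
translate([647, 266, 0]) cube([30, 30, 367]);
translate([330, 531, 0]) cube([30, 30, 367]);
translate([647, 531, 0]) cube([30, 30, 367]);


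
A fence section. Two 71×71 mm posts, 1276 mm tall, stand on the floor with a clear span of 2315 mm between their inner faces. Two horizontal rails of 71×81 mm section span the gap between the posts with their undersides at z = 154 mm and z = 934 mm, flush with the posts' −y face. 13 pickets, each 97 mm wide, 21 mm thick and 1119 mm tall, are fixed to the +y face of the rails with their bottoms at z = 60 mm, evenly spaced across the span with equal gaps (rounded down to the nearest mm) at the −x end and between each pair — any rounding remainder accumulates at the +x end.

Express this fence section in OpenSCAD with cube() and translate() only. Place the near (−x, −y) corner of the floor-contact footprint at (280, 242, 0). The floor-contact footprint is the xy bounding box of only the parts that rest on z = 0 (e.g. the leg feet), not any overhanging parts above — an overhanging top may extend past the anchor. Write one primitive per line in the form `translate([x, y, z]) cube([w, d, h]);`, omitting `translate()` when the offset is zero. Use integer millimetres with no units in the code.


translate([280, 242, 0]) cube([71, 71, 1276]);
translate([2666, 242, 0]) cube([71, 71, 1276]);
translate([351, 242, 154]) cube([2315, 71, 81]);
translate([351, 242, 934]) cube([2315, 71, 81]);
translate([426, 313, 60]) cube([97, 21, 1119]);
translate([598, 313, 60]) cube([97, 21, 1119]);
translate([770, 313, 60]) cube([97, 21, 1119]);
translate([942, 313, 60]) cube([97, 21, 1119]);
translate([1114, 313, 60]) cube([97, 21, 1119]);
translate([1286, 313, 60]) cube([97, 21, 1119]);
translate([1458, 313, 60]) cube([97, 21, 1119]);
translate([1630, 313, 60]) cube([97, 21, 1119]);
translate([1802, 313, 60]) cube([97, 21, 1119]);
translate([1974, 313, 60]) cube([97, 21, 1119]);
translate([2146, 313, 60]) cube([97, 21, 1119]);
translate([2318, 313, 60]) cube([97, 21, 1119]);
translate([2490, 313, 60]) cube([97, 21, 1119]);


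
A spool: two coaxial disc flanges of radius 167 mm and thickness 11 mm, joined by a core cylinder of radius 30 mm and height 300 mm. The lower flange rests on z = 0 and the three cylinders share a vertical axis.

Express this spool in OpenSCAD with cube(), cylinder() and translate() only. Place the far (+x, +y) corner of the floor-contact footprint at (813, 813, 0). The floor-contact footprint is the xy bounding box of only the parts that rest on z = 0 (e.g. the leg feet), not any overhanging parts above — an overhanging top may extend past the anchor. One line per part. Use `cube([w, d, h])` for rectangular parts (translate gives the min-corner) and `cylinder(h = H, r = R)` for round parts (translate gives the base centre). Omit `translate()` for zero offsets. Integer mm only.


translate([646, 646, 0]) cylinder(h = 11, r = 167);
translate([646, 646, 11]) cylinder(h = 300, r = 30);
translate([646, 646, 311]) cylinder(h = 11, r = 167);


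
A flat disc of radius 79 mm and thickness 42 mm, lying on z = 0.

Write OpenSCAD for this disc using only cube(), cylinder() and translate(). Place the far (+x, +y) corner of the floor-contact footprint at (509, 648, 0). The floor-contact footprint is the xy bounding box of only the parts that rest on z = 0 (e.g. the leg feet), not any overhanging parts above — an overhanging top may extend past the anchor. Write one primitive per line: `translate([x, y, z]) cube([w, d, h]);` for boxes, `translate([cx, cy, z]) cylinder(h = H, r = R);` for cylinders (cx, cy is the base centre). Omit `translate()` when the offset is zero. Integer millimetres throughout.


translate([430, 569, 0]) cylinder(h = 42, r = 79);


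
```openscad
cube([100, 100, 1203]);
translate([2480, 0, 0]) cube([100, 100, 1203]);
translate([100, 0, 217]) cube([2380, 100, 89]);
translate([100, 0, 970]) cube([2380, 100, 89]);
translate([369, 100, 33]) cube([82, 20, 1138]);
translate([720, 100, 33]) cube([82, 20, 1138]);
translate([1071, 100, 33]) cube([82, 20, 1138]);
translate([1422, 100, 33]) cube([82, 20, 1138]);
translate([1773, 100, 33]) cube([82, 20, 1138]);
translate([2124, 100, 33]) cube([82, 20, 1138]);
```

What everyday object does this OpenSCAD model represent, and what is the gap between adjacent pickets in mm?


A fence section. The picket gap is 269 mm.

Two posts, two rails, 6 pickets — a fence section. Span 2380 mm holds 6 pickets of 82 mm with 7 equal gaps: ⌊(2380 − 6·82) / 7⌋ = 269 mm.


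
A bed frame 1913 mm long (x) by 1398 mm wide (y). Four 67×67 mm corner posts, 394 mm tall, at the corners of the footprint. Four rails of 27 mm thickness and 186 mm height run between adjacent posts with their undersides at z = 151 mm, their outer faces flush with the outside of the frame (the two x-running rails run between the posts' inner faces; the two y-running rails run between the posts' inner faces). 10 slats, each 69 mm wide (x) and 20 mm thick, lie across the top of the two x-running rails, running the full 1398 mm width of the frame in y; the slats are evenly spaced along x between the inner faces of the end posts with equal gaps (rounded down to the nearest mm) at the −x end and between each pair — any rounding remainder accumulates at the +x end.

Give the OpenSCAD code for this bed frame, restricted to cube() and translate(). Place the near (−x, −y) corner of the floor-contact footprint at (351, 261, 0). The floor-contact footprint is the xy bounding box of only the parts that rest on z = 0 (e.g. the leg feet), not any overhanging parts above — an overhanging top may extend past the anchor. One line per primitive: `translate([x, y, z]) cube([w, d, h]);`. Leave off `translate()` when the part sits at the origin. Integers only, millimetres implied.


translate([351, 261, 0]) cube([67, 67, 394]);
translate([351, 1592, 0]) cube([67, 67, 394]);
translate([2197, 261, 0]) cube([67, 67, 394]);
translate([2197, 1592, 0]) cube([67, 67, 394]);
translate([418, 261, 151]) cube([1779, 27, 186]);
translate([418, 1632, 151]) cube([1779, 27, 186]);
translate([351, 328, 151]) cube([27, 1264, 186]);
translate([2237, 328, 151]) cube([27, 1264, 186]);
translate([517, 261, 337]) cube([69, 1398, 20]);
translate([685, 261, 337]) cube([69, 1398, 20]);
translate([853, 261, 337]) cube([69, 1398, 20]);
translate([1021, 261, 337]) cube([69, 1398, 20]);
translate([1189, 261, 337]) cube([69, 1398, 20]);
translate([1357, 261, 337]) cube([69, 1398, 20]);
translate([1525, 261, 337]) cube([69, 1398, 20]);
translate([1693, 261, 337]) cube([69, 1398, 20]);
translate([1861, 261, 337]) cube([69, 1398, 20]);
translate([2029, 261, 337]) cube([69, 1398, 20]);


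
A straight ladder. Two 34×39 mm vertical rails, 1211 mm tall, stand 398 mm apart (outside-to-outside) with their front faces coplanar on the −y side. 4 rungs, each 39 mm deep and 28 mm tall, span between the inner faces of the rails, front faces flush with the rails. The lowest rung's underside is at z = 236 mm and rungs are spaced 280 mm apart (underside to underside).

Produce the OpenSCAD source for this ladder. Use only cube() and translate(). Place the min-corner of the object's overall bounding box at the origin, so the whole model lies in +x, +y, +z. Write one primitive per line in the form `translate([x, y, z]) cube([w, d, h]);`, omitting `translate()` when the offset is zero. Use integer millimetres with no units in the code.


cube([34, 39, 1211]);
translate([364, 0, 0]) cube([34, 39, 1211]);
translate([34, 0, 236]) cube([330, 39, 28]);
translate([34, 0, 516]) cube([330, 39, 28]);
translate([34, 0, 796]) cube([330, 39, 28]);
translate([34, 0, 1076]) cube([330, 39, 28]);


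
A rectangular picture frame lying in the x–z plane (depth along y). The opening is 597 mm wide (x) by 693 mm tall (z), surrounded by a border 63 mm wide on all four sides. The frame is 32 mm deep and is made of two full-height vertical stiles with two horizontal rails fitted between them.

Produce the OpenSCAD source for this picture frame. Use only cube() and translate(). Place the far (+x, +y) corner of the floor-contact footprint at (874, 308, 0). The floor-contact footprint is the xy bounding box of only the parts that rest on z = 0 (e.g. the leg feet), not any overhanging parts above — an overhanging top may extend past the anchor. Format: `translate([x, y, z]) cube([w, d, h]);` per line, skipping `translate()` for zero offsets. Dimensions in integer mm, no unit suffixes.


translate([151, 276, 0]) cube([63, 32, 819]);
translate([811, 276, 0]) cube([63, 32, 819]);
translate([214, 276, 0]) cube([597, 32, 63]);
translate([214, 276, 756]) cube([597, 32, 63]);


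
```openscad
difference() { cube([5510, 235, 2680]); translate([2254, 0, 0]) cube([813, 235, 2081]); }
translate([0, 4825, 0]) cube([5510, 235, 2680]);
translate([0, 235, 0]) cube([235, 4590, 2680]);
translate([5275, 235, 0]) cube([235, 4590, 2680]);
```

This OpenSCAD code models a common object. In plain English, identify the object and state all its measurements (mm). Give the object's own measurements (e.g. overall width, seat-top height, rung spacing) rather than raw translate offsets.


A single room: four walls, each 2680 mm tall and 235 mm thick, enclosing an outside footprint 5510×5060 mm (x × y), no floor or roof. The front and back walls (−y and +y sides) run the full x-width; the side walls fit between their inner faces. A door opening 813 mm wide and 2081 mm tall is cut through the front wall from the floor up, its −x edge 2254 mm from the wall's −x end.


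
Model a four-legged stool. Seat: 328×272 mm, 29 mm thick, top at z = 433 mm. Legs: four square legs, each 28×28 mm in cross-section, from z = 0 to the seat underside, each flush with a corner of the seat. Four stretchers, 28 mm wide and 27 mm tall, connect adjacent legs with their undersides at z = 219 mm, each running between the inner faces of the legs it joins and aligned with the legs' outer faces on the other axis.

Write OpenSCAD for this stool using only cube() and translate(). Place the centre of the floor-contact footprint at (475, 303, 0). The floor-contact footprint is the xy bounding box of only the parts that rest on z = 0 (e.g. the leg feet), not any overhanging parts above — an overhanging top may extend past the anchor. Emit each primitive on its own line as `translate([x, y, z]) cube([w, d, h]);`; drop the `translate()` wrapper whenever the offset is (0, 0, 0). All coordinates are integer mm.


// leg_h = 433 - 29 = 404
// stretcher span = 328 - 2*28 = 272
translate([311, 167, 404]) cube([328, 272, 29]);
translate([311, 167, 0]) cube([28, 28, 404]);
translate([611, 167, 0]) cube([28, 28, 404]);
translate([311, 411, 0]) cube([28, 28, 404]);
translate([611, 411, 0]) cube([28, 28, 404]);
translate([339, 167, 219]) cube([272, 28, 27]);
translate([339, 411, 219]) cube([272, 28, 27]);
translate([311, 195, 219]) cube([28, 216, 27]);
translate([611, 195, 219]) cube([28, 216, 27]);


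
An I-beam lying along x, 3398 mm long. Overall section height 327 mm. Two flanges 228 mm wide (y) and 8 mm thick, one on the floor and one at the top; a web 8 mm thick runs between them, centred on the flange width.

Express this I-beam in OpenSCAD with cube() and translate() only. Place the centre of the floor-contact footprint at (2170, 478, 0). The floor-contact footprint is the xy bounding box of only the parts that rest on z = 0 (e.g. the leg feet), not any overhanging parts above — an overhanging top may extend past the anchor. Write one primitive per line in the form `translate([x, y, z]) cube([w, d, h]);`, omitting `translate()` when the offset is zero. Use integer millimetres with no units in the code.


translate([471, 364, 0]) cube([3398, 228, 8]);
translate([471, 474, 8]) cube([3398, 8, 311]);
translate([471, 364, 319]) cube([3398, 228, 8]);


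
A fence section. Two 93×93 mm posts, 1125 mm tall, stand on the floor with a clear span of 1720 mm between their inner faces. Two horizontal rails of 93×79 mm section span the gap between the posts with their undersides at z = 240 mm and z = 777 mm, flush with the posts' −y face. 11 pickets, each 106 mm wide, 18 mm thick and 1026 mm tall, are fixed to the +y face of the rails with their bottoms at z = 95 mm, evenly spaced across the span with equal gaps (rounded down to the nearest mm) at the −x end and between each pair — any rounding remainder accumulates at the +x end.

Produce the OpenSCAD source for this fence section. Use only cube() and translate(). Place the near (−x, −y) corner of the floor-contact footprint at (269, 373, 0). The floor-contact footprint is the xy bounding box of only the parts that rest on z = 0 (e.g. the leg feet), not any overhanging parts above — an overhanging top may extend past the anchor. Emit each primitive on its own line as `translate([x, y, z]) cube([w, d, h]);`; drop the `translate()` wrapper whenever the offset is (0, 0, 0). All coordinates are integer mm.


translate([269, 373, 0]) cube([93, 93, 1125]);
translate([2082, 373, 0]) cube([93, 93, 1125]);
translate([362, 373, 240]) cube([1720, 93, 79]);
translate([362, 373, 777]) cube([1720, 93, 79]);
translate([408, 466, 95]) cube([106, 18, 1026]);
translate([560, 466, 95]) cube([106, 18, 1026]);
translate([712, 466, 95]) cube([106, 18, 1026]);
translate([864, 466, 95]) cube([106, 18, 1026]);
translate([1016, 466, 95]) cube([106, 18, 1026]);
translate([1168, 466, 95]) cube([106, 18, 1026]);
translate([1320, 466, 95]) cube([106, 18, 1026]);
translate([1472, 466, 95]) cube([106, 18, 1026]);
translate([1624, 466, 95]) cube([106, 18, 1026]);
translate([1776, 466, 95]) cube([106, 18, 1026]);
translate([1928, 466, 95]) cube([106, 18, 1026]);


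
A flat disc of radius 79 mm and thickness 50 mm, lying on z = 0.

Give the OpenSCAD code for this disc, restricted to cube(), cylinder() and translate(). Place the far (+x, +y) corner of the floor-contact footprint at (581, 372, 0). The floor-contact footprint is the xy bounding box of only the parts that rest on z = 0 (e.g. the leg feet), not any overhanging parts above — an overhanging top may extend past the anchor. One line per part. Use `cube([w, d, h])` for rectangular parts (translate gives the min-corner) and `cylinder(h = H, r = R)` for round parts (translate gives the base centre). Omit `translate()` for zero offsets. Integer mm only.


translate([502, 293, 0]) cylinder(h = 50, r = 79);


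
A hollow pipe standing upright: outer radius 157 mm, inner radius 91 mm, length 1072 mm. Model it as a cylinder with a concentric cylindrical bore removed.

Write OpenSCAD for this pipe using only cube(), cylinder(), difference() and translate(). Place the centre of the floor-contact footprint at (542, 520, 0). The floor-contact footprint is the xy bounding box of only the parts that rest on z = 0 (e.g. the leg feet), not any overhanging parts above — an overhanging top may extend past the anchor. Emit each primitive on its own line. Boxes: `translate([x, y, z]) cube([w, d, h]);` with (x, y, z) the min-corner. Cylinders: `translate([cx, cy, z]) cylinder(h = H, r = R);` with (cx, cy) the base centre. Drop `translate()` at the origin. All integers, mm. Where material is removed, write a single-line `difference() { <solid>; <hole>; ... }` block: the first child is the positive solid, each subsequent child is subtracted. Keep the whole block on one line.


difference() { translate([542, 520, 0]) cylinder(h = 1072, r = 157); translate([542, 520, 0]) cylinder(h = 1072, r = 91); }


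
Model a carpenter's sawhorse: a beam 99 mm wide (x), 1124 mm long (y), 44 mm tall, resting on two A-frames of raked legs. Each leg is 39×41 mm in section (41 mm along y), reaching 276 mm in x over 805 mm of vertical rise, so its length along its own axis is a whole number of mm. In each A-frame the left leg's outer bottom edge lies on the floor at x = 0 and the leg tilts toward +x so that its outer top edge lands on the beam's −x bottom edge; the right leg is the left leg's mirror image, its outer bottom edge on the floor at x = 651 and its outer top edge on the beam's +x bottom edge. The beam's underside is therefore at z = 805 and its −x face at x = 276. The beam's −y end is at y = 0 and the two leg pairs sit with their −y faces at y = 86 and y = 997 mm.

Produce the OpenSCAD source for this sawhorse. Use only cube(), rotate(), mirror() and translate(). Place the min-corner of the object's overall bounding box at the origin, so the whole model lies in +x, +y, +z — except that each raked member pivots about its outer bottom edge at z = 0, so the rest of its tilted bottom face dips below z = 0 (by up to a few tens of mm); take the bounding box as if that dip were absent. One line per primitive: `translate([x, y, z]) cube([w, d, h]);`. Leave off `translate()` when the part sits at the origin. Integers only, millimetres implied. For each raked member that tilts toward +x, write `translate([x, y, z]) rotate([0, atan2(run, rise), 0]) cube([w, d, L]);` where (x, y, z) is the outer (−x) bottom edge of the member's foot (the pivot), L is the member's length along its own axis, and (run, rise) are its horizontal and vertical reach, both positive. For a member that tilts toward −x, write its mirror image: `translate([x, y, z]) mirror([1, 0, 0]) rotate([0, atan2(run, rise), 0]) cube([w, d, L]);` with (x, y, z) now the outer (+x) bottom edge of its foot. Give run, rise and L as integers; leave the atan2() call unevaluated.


// leg length = √(276² + 805²) = 851
// right-leg outer foot x = 2·276 + 99 = 651
// beam min-corner = (276, 0, 805)
translate([276, 0, 805]) cube([99, 1124, 44]);
translate([0, 86, 0]) rotate([0, atan2(276, 805), 0]) cube([39, 41, 851]);
translate([651, 86, 0]) mirror([1, 0, 0]) rotate([0, atan2(276, 805), 0]) cube([39, 41, 851]);
translate([0, 997, 0]) rotate([0, atan2(276, 805), 0]) cube([39, 41, 851]);
translate([651, 997, 0]) mirror([1, 0, 0]) rotate([0, atan2(276, 805), 0]) cube([39, 41, 851]);


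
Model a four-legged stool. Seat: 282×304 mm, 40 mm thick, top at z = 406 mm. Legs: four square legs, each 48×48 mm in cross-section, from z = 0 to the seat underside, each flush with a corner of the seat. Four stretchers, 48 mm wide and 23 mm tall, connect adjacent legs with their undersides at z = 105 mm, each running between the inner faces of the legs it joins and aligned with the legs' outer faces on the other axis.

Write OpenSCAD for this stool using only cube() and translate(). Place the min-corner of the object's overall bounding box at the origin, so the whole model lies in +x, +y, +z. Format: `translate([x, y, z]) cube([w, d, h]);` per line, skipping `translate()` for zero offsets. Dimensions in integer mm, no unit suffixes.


translate([0, 0, 366]) cube([282, 304, 40]);
cube([48, 48, 366]);
translate([234, 0, 0]) cube([48, 48, 366]);
translate([0, 256, 0]) cube([48, 48, 366]);
translate([234, 256, 0]) cube([48, 48, 366]);
translate([48, 0, 105]) cube([186, 48, 23]);
translate([48, 256, 105]) cube([186, 48, 23]);
translate([0, 48, 105]) cube([48, 208, 23]);
translate([234, 48, 105]) cube([48, 208, 23]);


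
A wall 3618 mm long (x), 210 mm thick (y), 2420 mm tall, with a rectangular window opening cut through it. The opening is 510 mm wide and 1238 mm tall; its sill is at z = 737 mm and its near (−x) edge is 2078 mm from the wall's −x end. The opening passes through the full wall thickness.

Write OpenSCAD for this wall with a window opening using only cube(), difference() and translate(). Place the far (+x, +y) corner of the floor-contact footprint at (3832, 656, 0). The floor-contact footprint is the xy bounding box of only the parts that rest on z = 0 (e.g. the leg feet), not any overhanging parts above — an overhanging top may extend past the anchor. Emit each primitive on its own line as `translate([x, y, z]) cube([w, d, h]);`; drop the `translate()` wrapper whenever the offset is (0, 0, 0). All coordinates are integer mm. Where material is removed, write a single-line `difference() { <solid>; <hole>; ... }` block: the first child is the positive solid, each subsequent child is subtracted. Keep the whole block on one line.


difference() { translate([214, 446, 0]) cube([3618, 210, 2420]); translate([2292, 446, 737]) cube([510, 210, 1238]); }


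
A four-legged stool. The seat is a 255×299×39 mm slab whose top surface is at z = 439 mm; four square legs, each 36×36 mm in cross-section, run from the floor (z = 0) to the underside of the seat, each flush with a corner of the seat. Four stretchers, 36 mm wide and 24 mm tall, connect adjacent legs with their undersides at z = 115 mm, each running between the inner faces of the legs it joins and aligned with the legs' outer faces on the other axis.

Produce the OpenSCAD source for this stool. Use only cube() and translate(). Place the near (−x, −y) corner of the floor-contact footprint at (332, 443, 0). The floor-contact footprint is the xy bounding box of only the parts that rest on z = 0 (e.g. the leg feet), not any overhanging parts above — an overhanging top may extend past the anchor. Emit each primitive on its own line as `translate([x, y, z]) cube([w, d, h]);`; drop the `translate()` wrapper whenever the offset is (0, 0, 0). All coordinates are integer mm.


translate([332, 443, 400]) cube([255, 299, 39]);
translate([332, 443, 0]) cube([36, 36, 400]);
translate([551, 443, 0]) cube([36, 36, 400]);
translate([332, 706, 0]) cube([36, 36, 400]);
translate([551, 706, 0]) cube([36, 36, 400]);
translate([368, 443, 115]) cube([183, 36, 24]);
translate([368, 706, 115]) cube([183, 36, 24]);
translate([332, 479, 115]) cube([36, 227, 24]);
translate([551, 479, 115]) cube([36, 227, 24]);


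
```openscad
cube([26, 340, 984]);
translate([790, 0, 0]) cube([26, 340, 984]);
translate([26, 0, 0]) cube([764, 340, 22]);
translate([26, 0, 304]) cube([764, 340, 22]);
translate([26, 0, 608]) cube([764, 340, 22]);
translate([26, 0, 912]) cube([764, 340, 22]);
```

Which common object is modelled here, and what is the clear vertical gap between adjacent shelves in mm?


A bookshelf. The clear shelf gap is 282 mm.

Two tall side panels with 4 horizontal boards between them — a bookshelf. The first two shelf undersides are at z = 0 and z = 304; with shelf thickness 22, the clear gap is 304 − 0 − 22 = 282 mm.


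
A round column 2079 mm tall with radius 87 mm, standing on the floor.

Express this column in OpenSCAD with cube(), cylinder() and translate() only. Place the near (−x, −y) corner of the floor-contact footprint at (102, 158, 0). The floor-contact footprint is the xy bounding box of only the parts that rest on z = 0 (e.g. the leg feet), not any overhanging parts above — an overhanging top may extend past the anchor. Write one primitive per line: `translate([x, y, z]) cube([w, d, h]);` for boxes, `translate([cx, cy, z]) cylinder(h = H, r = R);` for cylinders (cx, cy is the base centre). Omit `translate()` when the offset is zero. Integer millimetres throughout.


translate([189, 245, 0]) cylinder(h = 2079, r = 87);


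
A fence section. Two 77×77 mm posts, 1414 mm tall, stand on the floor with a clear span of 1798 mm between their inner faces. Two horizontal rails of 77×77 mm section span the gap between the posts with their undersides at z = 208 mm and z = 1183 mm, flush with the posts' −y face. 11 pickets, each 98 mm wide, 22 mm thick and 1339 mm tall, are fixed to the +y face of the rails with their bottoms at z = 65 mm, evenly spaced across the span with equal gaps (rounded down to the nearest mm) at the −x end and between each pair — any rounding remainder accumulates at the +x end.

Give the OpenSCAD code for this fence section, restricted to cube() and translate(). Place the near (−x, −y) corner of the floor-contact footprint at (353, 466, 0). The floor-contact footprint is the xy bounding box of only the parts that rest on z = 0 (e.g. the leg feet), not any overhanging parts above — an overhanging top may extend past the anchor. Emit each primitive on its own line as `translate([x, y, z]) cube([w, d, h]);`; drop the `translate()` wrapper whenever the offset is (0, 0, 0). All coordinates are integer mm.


translate([353, 466, 0]) cube([77, 77, 1414]);
translate([2228, 466, 0]) cube([77, 77, 1414]);
translate([430, 466, 208]) cube([1798, 77, 77]);
translate([430, 466, 1183]) cube([1798, 77, 77]);
translate([490, 543, 65]) cube([98, 22, 1339]);
translate([648, 543, 65]) cube([98, 22, 1339]);
translate([806, 543, 65]) cube([98, 22, 1339]);
translate([964, 543, 65]) cube([98, 22, 1339]);
translate([1122, 543, 65]) cube([98, 22, 1339]);
translate([1280, 543, 65]) cube([98, 22, 1339]);
translate([1438, 543, 65]) cube([98, 22, 1339]);
translate([1596, 543, 65]) cube([98, 22, 1339]);
translate([1754, 543, 65]) cube([98, 22, 1339]);
translate([1912, 543, 65]) cube([98, 22, 1339]);
translate([2070, 543, 65]) cube([98, 22, 1339]);


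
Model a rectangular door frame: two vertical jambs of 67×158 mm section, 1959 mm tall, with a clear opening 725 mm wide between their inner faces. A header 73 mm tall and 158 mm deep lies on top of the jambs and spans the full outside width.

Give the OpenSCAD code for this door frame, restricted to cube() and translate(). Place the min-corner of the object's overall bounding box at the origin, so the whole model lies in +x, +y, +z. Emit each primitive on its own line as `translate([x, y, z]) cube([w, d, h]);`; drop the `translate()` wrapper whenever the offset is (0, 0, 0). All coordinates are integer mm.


cube([67, 158, 1959]);
translate([792, 0, 0]) cube([67, 158, 1959]);
translate([0, 0, 1959]) cube([859, 158, 73]);


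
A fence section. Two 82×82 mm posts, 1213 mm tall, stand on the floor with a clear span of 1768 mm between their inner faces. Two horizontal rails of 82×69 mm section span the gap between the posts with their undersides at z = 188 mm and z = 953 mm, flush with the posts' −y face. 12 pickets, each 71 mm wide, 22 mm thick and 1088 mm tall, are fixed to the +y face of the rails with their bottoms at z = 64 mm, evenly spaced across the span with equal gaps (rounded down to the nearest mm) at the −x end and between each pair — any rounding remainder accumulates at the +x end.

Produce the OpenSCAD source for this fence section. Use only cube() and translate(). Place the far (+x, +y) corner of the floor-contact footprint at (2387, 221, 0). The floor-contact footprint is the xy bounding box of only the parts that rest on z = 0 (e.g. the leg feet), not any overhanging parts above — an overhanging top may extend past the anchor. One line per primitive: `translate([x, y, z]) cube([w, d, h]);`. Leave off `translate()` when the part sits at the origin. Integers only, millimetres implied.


translate([455, 139, 0]) cube([82, 82, 1213]);
translate([2305, 139, 0]) cube([82, 82, 1213]);
translate([537, 139, 188]) cube([1768, 82, 69]);
translate([537, 139, 953]) cube([1768, 82, 69]);
translate([607, 221, 64]) cube([71, 22, 1088]);
translate([748, 221, 64]) cube([71, 22, 1088]);
translate([889, 221, 64]) cube([71, 22, 1088]);
translate([1030, 221, 64]) cube([71, 22, 1088]);
translate([1171, 221, 64]) cube([71, 22, 1088]);
translate([1312, 221, 64]) cube([71, 22, 1088]);
translate([1453, 221, 64]) cube([71, 22, 1088]);
translate([1594, 221, 64]) cube([71, 22, 1088]);
translate([1735, 221, 64]) cube([71, 22, 1088]);
translate([1876, 221, 64]) cube([71, 22, 1088]);
translate([2017, 221, 64]) cube([71, 22, 1088]);
translate([2158, 221, 64]) cube([71, 22, 1088]);


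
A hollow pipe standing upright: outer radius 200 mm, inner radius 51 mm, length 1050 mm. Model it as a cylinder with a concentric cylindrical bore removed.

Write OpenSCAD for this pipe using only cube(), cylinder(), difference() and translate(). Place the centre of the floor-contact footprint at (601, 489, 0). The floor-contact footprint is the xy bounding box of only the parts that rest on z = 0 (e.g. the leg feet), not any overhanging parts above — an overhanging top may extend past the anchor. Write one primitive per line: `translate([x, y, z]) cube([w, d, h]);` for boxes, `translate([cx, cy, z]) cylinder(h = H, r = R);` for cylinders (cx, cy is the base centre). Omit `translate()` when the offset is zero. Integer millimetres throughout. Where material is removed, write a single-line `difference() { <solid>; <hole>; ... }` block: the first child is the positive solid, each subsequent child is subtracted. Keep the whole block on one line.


difference() { translate([601, 489, 0]) cylinder(h = 1050, r = 200); translate([601, 489, 0]) cylinder(h = 1050, r = 51); }


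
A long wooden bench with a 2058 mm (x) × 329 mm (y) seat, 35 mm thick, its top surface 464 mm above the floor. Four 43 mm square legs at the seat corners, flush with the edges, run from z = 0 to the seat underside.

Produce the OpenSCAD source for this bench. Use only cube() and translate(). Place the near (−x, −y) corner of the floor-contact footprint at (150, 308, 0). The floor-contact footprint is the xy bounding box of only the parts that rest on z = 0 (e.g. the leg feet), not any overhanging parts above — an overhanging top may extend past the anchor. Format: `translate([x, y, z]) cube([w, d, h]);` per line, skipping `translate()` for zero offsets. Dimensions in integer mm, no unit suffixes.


translate([150, 308, 429]) cube([2058, 329, 35]);
translate([150, 308, 0]) cube([43, 43, 429]);
translate([150, 594, 0]) cube([43, 43, 429]);
translate([2165, 308, 0]) cube([43, 43, 429]);
translate([2165, 594, 0]) cube([43, 43, 429]);


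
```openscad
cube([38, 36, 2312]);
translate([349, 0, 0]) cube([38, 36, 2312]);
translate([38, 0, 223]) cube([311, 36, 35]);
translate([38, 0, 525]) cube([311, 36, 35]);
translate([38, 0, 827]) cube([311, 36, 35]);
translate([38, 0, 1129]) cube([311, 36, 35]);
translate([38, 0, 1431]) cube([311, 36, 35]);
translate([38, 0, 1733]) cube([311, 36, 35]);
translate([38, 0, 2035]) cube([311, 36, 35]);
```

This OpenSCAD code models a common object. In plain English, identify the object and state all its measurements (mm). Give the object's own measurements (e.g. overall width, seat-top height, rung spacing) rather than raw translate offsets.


A straight ladder. Two 38×36 mm vertical rails, 2312 mm tall, stand 387 mm apart (outside-to-outside) with their front faces coplanar on the −y side. 7 rungs, each 36 mm deep and 35 mm tall, span between the inner faces of the rails, front faces flush with the rails. The lowest rung's underside is at z = 223 mm and rungs are spaced 302 mm apart (underside to underside).


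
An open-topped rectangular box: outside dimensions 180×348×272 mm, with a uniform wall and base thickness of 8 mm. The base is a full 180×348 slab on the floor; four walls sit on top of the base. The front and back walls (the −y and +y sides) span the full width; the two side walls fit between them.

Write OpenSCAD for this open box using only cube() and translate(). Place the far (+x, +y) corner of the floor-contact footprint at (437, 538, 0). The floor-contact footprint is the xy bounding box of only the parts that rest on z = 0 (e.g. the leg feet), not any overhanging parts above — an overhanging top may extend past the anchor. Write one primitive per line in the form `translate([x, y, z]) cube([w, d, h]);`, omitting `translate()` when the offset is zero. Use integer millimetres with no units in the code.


translate([257, 190, 0]) cube([180, 348, 8]);
translate([257, 190, 8]) cube([180, 8, 264]);
translate([257, 530, 8]) cube([180, 8, 264]);
translate([257, 198, 8]) cube([8, 332, 264]);
translate([429, 198, 8]) cube([8, 332, 264]);


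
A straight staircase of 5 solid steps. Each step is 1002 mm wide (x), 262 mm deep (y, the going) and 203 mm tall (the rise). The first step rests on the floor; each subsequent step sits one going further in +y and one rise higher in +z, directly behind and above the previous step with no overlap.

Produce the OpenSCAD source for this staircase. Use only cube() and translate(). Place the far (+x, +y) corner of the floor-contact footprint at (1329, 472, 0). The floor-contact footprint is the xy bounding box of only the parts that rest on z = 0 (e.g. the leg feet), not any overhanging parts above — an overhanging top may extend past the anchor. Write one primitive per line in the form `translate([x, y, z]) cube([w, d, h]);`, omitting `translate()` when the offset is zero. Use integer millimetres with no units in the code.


translate([327, 210, 0]) cube([1002, 262, 203]);
translate([327, 472, 203]) cube([1002, 262, 203]);
translate([327, 734, 406]) cube([1002, 262, 203]);
translate([327, 996, 609]) cube([1002, 262, 203]);
translate([327, 1258, 812]) cube([1002, 262, 203]);


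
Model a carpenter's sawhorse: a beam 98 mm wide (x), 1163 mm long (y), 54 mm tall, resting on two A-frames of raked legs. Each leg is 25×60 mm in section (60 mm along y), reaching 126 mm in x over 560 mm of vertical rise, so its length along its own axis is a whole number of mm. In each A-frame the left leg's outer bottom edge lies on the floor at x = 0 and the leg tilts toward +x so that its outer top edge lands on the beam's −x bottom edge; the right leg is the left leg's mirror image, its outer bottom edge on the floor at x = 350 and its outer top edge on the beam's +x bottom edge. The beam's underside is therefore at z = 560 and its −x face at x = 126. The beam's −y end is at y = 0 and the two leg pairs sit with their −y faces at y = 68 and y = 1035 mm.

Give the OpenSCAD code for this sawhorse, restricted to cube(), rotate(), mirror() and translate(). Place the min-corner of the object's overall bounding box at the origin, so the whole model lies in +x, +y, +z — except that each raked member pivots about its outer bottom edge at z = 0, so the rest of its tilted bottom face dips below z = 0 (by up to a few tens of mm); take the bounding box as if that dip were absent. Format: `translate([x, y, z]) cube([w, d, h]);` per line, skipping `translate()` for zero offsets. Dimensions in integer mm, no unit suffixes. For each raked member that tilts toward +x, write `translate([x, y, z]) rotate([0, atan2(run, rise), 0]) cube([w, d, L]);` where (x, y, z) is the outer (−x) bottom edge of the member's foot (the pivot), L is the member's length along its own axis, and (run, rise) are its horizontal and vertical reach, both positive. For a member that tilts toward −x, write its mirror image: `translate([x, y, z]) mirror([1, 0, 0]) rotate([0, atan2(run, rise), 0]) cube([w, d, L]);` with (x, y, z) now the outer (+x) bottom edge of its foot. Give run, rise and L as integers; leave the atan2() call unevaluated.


// leg length = √(126² + 560²) = 574
// right-leg outer foot x = 2·126 + 98 = 350
// beam min-corner = (126, 0, 560)
translate([126, 0, 560]) cube([98, 1163, 54]);
translate([0, 68, 0]) rotate([0, atan2(126, 560), 0]) cube([25, 60, 574]);
translate([350, 68, 0]) mirror([1, 0, 0]) rotate([0, atan2(126, 560), 0]) cube([25, 60, 574]);
translate([0, 1035, 0]) rotate([0, atan2(126, 560), 0]) cube([25, 60, 574]);
translate([350, 1035, 0]) mirror([1, 0, 0]) rotate([0, atan2(126, 560), 0]) cube([25, 60, 574]);
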